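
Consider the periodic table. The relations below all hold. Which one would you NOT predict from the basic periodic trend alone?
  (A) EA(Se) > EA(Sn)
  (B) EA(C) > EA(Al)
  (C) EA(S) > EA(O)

(C)

The general trend: electron affinity increases across a period and decreases down a group.
(A) Se (period 4, group 16) vs Sn (period 5, group 14): the stated order agrees with the simple trend.
(B) C (period 2, group 14) vs Al (period 3, group 13): the stated order agrees with the simple trend.
(C) S (period 3, group 16) vs O (period 2, group 16): the stated order contradicts the simple trend.
The exception is (C): the compact 2p subshell of O repels the added electron more than S's larger 3p does.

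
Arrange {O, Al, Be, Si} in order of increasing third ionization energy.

Al < Si < O < Be

Consider each +2 ion: O²⁺ still has 4 valence electrons; Al²⁺ still has 1 valence electron; Be²⁺ is the bare [He] core; Si²⁺ still has 2 valence electrons.
Pulling an electron out of a noble-gas core costs far more than removing a remaining valence electron, so Be sits at the high end of IE_3.
Valence configurations: O²⁺ [He]2s²2p², Al²⁺ [Ne]3s¹, Si²⁺ [Ne]3s².
Approximate IE_3 values (kJ/mol): O 5300, Al 2745, Be 14849, Si 3232.
Putting it together, IE_3: Al < Si < O < Be.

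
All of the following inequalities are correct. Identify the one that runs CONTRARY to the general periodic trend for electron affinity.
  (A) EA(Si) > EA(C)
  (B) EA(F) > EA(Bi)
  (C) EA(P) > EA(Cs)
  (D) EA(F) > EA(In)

(A)

The general trend: electron affinity increases across a period and decreases down a group.
(A) Si (period 3, group 14) vs C (period 2, group 14): the stated order contradicts the simple trend.
(B) F (period 2, group 17) vs Bi (period 6, group 15): the stated order agrees with the simple trend.
(C) P (period 3, group 15) vs Cs (period 6, group 1): the stated order agrees with the simple trend.
(D) F (period 2, group 17) vs In (period 5, group 13): the stated order agrees with the simple trend.
The exception is (A): Si's larger, more diffuse 3p orbitals accept an added electron slightly more readily than C's compact 2p.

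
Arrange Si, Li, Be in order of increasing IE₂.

Si < Be < Li

IE_2 is the cost of taking one more electron from the +1 cation: Si⁺ still has 3 valence electrons; Li⁺ is the bare [He] core; Be⁺ still has 1 valence electron.
Pulling an electron out of a noble-gas core costs far more than removing a remaining valence electron, so Li sits at the high end of IE_2.
Valence configurations: Si⁺ [Ne]3s²3p¹, Be⁺ [He]2s¹.
The numbers (kJ/mol): Si 1577, Li 7298, Be 1757.
Hence IE_2: Si < Be < Li.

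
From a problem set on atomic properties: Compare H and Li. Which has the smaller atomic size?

H is in period 1, group 1; Li is in period 2, group 1.
Atomic radius shrinks across a period as nuclear charge pulls the same shell inward, and grows down a group as new shells are added.
All are in group 1, so atomic radius increases down the group.
So H has the smaller atomic size (H < Li).

H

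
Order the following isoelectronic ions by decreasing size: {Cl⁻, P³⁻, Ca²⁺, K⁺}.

P³⁻ > Cl⁻ > K⁺ > Ca²⁺

All of these have 18 electrons, so size is governed by nuclear charge alone: the more protons, the stronger the pull on the same electron cloud, and the smaller the ion.
Nuclear charges: Ca²⁺ (Z=20), K⁺ (Z=19), Cl⁻ (Z=17), P³⁻ (Z=15).
Largest to smallest: P³⁻ > Cl⁻ > K⁺ > Ca²⁺.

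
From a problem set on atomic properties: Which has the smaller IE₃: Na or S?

Consider each +2 ion: Na²⁺ is already 1 electron into the core; S²⁺ still has 4 valence electrons.
Breaking into a closed-shell core is much more expensive than removing a leftover valence electron — Na has the largest IE_3 here.
Tabulated IE_3 (kJ/mol): Na 6910, S 3357.
So the third ionization energies run S < Na.

S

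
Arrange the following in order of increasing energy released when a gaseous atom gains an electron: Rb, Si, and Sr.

Sr < Rb < Si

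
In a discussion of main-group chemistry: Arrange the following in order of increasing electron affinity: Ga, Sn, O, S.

Ga < Sn < O < S

O is in period 2, group 16; S is in period 3, group 16; Ga is in period 4, group 13; Sn is in period 5, group 14.
Atoms with high Z_eff and room in the valence shell (especially the halogens) have the most exothermic electron affinities.
Neither a single period nor a single group — weigh both effects.
Sn > Ga: period and group pull opposite ways; the across-period shift dominates (107 vs 29 kJ/mol).
O > Sn: relative to Sn, both the across-period and down-group shifts push O's electron affinity up.
S > O: this pair runs against the simple trend — see the exception note.
Note the exception: S has a higher electron affinity than O, contrary to the simple trend — the compact 2p subshell of O repels the added electron more than S's larger 3p does.
For reference (kJ/mol): O 141, S 200, Ga 29, Sn 107.
So from lowest to highest: Ga < Sn < O < S.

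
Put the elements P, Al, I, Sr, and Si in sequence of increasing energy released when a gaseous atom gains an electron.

Electron affinity generally becomes more exothermic across a period toward the halogens and less exothermic down a group.
Neither a single period nor a single group — weigh both effects.
Al > Sr: both effects reinforce here, so Al is clearly the higher of the two.
P > Al: P lies to the right of Al in period 3, so the across-period effect alone puts P higher.
Si > P: this pair runs against the simple trend — see the exception note.
I > Si: the two effects oppose for this pair; the across-period effect wins (295 vs 134 kJ/mol).
Note the exception: Si has a higher electron affinity than P, contrary to the simple trend — adding an electron to P's half-filled 3p³ is unfavourable, so Si (3p²) has the more exothermic EA.
Tabulated electron affinity (kJ/mol): Al 42, Si 134, P 72, Sr 5, I 295.
So from lowest to highest: Sr < Al < P < Si < I.

Sr, Al, P, Si, I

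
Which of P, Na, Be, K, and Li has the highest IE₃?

Be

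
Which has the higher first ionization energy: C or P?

C is in period 2, group 14; P is in period 3, group 15.
IE₁ increases left→right with effective nuclear charge and decreases top→bottom as the valence shell moves farther out.
A diagonal step moves right (one effect) and down (the opposite effect) at once.
C > P: the two effects oppose for this pair; the down-group effect wins (1086 vs 1012 kJ/mol).
Approximate values (kJ/mol): C 1086, P 1012.
So C has the higher first ionization energy (C > P).

C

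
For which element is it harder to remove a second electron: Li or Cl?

Li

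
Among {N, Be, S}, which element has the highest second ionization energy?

N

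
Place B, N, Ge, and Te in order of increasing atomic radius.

B is in period 2, group 13; N is in period 2, group 15; Ge is in period 4, group 14; Te is in period 5, group 16.
Moving right in a period, electrons are added to the same shell under a stronger nuclear pull, so atoms get smaller; moving down, a new shell is opened and atoms get larger.
Here both period and group differ, so the two effects have to be weighed against each other.
B > N: B lies to the left of N in period 2, so the across-period effect alone puts B larger.
Ge > B: period and group pull opposite ways; the down-group shift dominates (121 vs 85 pm).
Te > Ge: the two effects oppose for this pair; the down-group effect wins (136 vs 121 pm).
For reference (pm): B 85, N 71, Ge 121, Te 136.
So from smallest to largest: N < B < Ge < Te.

N < B < Ge < Te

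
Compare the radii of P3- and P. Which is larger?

Forming P3- adds 3 electrons to P. More electron–electron repulsion in the same shell, with unchanged nuclear charge, lets the cloud expand.
An anion is larger than its parent atom: P3- > P.

P3-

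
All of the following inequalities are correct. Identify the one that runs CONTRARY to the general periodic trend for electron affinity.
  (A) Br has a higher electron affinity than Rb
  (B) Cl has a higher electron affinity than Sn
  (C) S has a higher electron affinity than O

(C)

The general trend: electron affinity increases across a period and decreases down a group.
(A) Br (period 4, group 17) vs Rb (period 5, group 1): the stated order agrees with the simple trend.
(B) Cl (period 3, group 17) vs Sn (period 5, group 14): the stated order agrees with the simple trend.
(C) S (period 3, group 16) vs O (period 2, group 16): the stated order contradicts the simple trend.
The exception is (C): the compact 2p subshell of O repels the added electron more than S's larger 3p does.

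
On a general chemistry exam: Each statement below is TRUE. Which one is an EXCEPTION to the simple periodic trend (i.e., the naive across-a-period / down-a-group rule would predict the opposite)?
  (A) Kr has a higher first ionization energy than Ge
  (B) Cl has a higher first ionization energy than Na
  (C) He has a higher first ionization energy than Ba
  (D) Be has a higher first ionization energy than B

The general trend: first ionization energy increases across a period and decreases down a group.
(A) Kr (period 4, group 18) vs Ge (period 4, group 14): the stated order agrees with the simple trend.
(B) Cl (period 3, group 17) vs Na (period 3, group 1): the stated order agrees with the simple trend.
(C) He (period 1, group 18) vs Ba (period 6, group 2): the stated order agrees with the simple trend.
(D) Be (period 2, group 2) vs B (period 2, group 13): the stated order contradicts the simple trend.
The exception is (D): removing B's lone 2p electron is easier than breaking Be's filled 2s².

(D)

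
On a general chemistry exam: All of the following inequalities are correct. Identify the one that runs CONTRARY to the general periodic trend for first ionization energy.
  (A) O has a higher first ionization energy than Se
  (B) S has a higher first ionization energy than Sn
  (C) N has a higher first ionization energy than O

(C)

The general trend: first ionization energy increases across a period and decreases down a group.
(A) O (period 2, group 16) vs Se (period 4, group 16): the stated order agrees with the simple trend.
(B) S (period 3, group 16) vs Sn (period 5, group 14): the stated order agrees with the simple trend.
(C) N (period 2, group 15) vs O (period 2, group 16): the stated order contradicts the simple trend.
The exception is (C): pairing an electron in O's 2p⁴ costs repulsion energy, so O ionizes more easily than half-filled N (2p³).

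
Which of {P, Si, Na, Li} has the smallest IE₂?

Si

IE_2 is the cost of taking one more electron from the +1 cation: P⁺ still has 4 valence electrons; Si⁺ still has 3 valence electrons; Na⁺ is the bare [Ne] core; Li⁺ is the bare [He] core.
Pulling an electron out of a noble-gas core costs far more than removing a remaining valence electron, so Na and Li sit at the high end of IE_2.
Valence configurations: P⁺ [Ne]3s²3p², Si⁺ [Ne]3s²3p¹.
Approximate IE_2 values (kJ/mol): P 1907, Si 1577, Na 4562, Li 7298.
Hence IE_2: Si < P < Na < Li.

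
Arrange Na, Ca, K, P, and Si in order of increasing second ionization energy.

Ca, Si, P, K, Na

Consider each +1 ion: Na⁺ is the bare [Ne] core; Ca⁺ still has 1 valence electron; K⁺ is the bare [Ar] core; P⁺ still has 4 valence electrons; Si⁺ still has 3 valence electrons.
Breaking into a closed-shell core is much more expensive than removing a leftover valence electron — K and Na have the largest IE_2 here.
Valence configurations: Ca⁺ [Ar]4s¹, P⁺ [Ne]3s²3p², Si⁺ [Ne]3s²3p¹.
Tabulated IE_2 (kJ/mol): Na 4562, Ca 1145, K 3052, P 1907, Si 1577.
Overall IE_2 order: Ca < Si < P < K < Na.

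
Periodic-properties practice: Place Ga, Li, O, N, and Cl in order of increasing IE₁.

First ionization energy rises across a period (greater Z_eff holds electrons more tightly) and falls down a group (valence electrons are farther from the nucleus).
Neither a single period nor a single group — weigh both effects.
Ga > Li: the two effects oppose for this pair; the across-period effect wins (579 vs 520 kJ/mol).
Cl > Ga: both effects reinforce here, so Cl is clearly the higher of the two.
O > Cl: the two effects oppose for this pair; the down-group effect wins (1314 vs 1251 kJ/mol).
N > O: this pair runs against the simple trend — see the exception note.
Note the exception: N has a higher first ionization energy than O, contrary to the simple trend — pairing an electron in O's 2p⁴ costs repulsion energy, so O ionizes more easily than half-filled N (2p³).
For reference (kJ/mol): Li 520, N 1402, O 1314, Cl 1251, Ga 579.
So from lowest to highest: Li < Ga < Cl < O < N.

Li, Ga, Cl, O, N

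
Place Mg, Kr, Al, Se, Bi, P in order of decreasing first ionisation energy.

Kr, P, Se, Mg, Bi, Al

IE₁ increases left→right with effective nuclear charge and decreases top→bottom as the valence shell moves farther out.
These span different periods and groups, so the two trends combine.
Bi > Al: the two effects oppose for this pair; the across-period effect wins (703 vs 578 kJ/mol).
Mg > Bi: the two effects oppose for this pair; the down-group effect wins (738 vs 703 kJ/mol).
Se > Mg: the two effects oppose for this pair; the across-period effect wins (941 vs 738 kJ/mol).
P > Se: period and group pull opposite ways; the down-group shift dominates (1012 vs 941 kJ/mol).
Kr > P: period and group pull opposite ways; the across-period shift dominates (1351 vs 1012 kJ/mol).
Note the exception: Mg has a higher first ionization energy than Al, contrary to the simple trend — Al's single 3p electron is easier to remove than one from Mg's filled 3s².
For reference (kJ/mol): Mg 738, Al 578, P 1012, Se 941, Kr 1351, Bi 703.
So from highest to lowest: Kr > P > Se > Mg > Bi > Al.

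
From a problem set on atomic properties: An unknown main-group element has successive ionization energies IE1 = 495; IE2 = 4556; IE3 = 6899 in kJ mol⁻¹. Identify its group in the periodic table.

Look for the largest jump between consecutive ionization energies: IE2/IE1 ≈ 9.2, far larger than any earlier ratio.
That jump marks the point where a core electron is being removed. So the atom has 1 valence electron.
A main-group element with 1 valence electron is in group 1.

Group 1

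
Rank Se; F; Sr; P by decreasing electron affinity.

F, Se, P, Sr

F is in period 2, group 17; P is in period 3, group 15; Se is in period 4, group 16; Sr is in period 5, group 2.
EA tends to increase across a period and decrease down a group, though the pattern is less regular than for IE or radius.
These span different periods and groups, so the two trends combine.
P > Sr: relative to Sr, both the across-period and down-group shifts push P's electron affinity up.
Se > P: the two effects oppose for this pair; the across-period effect wins (195 vs 72 kJ/mol).
F > Se: both effects reinforce here, so F is clearly the higher of the two.
Approximate values (kJ/mol): F 328, P 72, Se 195, Sr 5.
So from highest to lowest: F > Se > P > Sr.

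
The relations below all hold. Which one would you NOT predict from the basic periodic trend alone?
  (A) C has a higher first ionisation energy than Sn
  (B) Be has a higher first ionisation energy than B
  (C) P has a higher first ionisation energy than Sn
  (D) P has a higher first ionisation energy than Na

(B)

The general trend: first ionisation energy increases across a period and decreases down a group.
(A) C (period 2, group 14) vs Sn (period 5, group 14): the stated order agrees with the simple trend.
(B) Be (period 2, group 2) vs B (period 2, group 13): the stated order contradicts the simple trend.
(C) P (period 3, group 15) vs Sn (period 5, group 14): the stated order agrees with the simple trend.
(D) P (period 3, group 15) vs Na (period 3, group 1): the stated order agrees with the simple trend.
The exception is (B): removing B's lone 2p electron is easier than breaking Be's filled 2s².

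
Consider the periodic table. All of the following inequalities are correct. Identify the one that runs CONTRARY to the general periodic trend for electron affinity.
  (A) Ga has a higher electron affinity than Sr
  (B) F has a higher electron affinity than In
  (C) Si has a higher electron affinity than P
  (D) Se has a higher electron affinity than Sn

(C)

The general trend: electron affinity increases across a period and decreases down a group.
(A) Ga (period 4, group 13) vs Sr (period 5, group 2): the stated order agrees with the simple trend.
(B) F (period 2, group 17) vs In (period 5, group 13): the stated order agrees with the simple trend.
(C) Si (period 3, group 14) vs P (period 3, group 15): the stated order contradicts the simple trend.
(D) Se (period 4, group 16) vs Sn (period 5, group 14): the stated order agrees with the simple trend.
The exception is (C): adding an electron to P's half-filled 3p³ is unfavourable, so Si (3p²) has the more exothermic EA.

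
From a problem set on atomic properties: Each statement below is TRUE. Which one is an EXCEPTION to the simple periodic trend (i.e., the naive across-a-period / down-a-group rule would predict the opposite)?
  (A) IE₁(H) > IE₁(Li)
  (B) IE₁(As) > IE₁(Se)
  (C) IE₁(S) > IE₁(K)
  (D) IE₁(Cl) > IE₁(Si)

The general trend: first ionisation energy increases across a period and decreases down a group.
(A) H (period 1, group 1) vs Li (period 2, group 1): the stated order agrees with the simple trend.
(B) As (period 4, group 15) vs Se (period 4, group 16): the stated order contradicts the simple trend.
(C) S (period 3, group 16) vs K (period 4, group 1): the stated order agrees with the simple trend.
(D) Cl (period 3, group 17) vs Si (period 3, group 14): the stated order agrees with the simple trend.
The exception is (B): Se (4p⁴) ionizes more easily than half-filled As (4p³).

(B)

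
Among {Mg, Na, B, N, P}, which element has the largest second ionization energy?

After 1 electron has been removed, what remains? Mg⁺ still has 1 valence electron; Na⁺ is the bare [Ne] core; B⁺ still has 2 valence electrons; N⁺ still has 4 valence electrons; P⁺ still has 4 valence electrons.
Breaking into a closed-shell core is much more expensive than removing a leftover valence electron — Na has the largest IE_2 here.
Valence configurations: Mg⁺ [Ne]3s¹, B⁺ [He]2s², N⁺ [He]2s²2p², P⁺ [Ne]3s²3p².
The numbers (kJ/mol): Mg 1451, Na 4562, B 2427, N 2856, P 1907.
Overall IE_2 order: Mg < P < B < N < Na.

Na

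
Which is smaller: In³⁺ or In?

Forming In³⁺ removes 3 electrons from In. Fewer electrons for the same nuclear charge means less shielding and a higher Z_eff on the remaining electrons, and for main-group metals the entire outer shell is lost.
A cation is smaller than its parent atom: In³⁺ < In.

In³⁺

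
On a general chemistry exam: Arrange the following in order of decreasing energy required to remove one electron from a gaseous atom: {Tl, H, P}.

H, P, Tl

IE₁ increases left→right with effective nuclear charge and decreases top→bottom as the valence shell moves farther out.
Neither a single period nor a single group — weigh both effects.
P > Tl: both effects reinforce here, so P is clearly the higher of the two.
H > P: the two effects oppose for this pair; the down-group effect wins (1312 vs 1012 kJ/mol).
Approximate values (kJ/mol): H 1312, P 1012, Tl 589.
So from highest to lowest: H > P > Tl.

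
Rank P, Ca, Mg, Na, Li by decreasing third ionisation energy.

Li > Mg > Na > Ca > P

Consider each +2 ion: P²⁺ still has 3 valence electrons; Ca²⁺ is the bare [Ar] core; Mg²⁺ is the bare [Ne] core; Na²⁺ is already 1 electron into the core; Li²⁺ is already 1 electron into the core.
Pulling an electron out of a noble-gas core costs far more than removing a remaining valence electron, so Ca, Na, Mg and Li sit at the high end of IE_3.
Approximate IE_3 values (kJ/mol): P 2914, Ca 4912, Mg 7733, Na 6910, Li 11815.
So the third ionization energies run P < Ca < Na < Mg < Li.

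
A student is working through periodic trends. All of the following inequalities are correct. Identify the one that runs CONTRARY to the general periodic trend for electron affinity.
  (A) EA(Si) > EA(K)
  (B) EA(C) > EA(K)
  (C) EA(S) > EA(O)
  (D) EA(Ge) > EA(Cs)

The general trend: electron affinity increases across a period and decreases down a group.
(A) Si (period 3, group 14) vs K (period 4, group 1): the stated order agrees with the simple trend.
(B) C (period 2, group 14) vs K (period 4, group 1): the stated order agrees with the simple trend.
(C) S (period 3, group 16) vs O (period 2, group 16): the stated order contradicts the simple trend.
(D) Ge (period 4, group 14) vs Cs (period 6, group 1): the stated order agrees with the simple trend.
The exception is (C): the compact 2p subshell of O repels the added electron more than S's larger 3p does.

(C)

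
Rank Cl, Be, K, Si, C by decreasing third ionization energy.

After 2 electrons have been removed, what remains? Cl²⁺ still has 5 valence electrons; Be²⁺ is the bare [He] core; K²⁺ is already 1 electron into the core; Si²⁺ still has 2 valence electrons; C²⁺ still has 2 valence electrons.
Usually core removal costs more than valence removal, but here the competition is close: a tightly held n=2 valence electron can cost more to remove than an n=3 core electron, so the actual values have to decide it.
Valence configurations: Cl²⁺ [Ne]3s²3p³, Si²⁺ [Ne]3s², C²⁺ [He]2s².
Approximate IE_3 values (kJ/mol): Cl 3822, Be 14849, K 4420, Si 3232, C 4620.
Overall IE_3 order: Si < Cl < K < C < Be.

Be > C > K > Cl > Si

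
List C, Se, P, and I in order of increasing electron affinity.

P < C < Se < I

Electron affinity generally becomes more exothermic across a period toward the halogens and less exothermic down a group.
These sit on a diagonal, where the across-period and down-group effects partly cancel.
C > P: period and group pull opposite ways; the down-group shift dominates (122 vs 72 kJ/mol).
Se > C: period and group pull opposite ways; the across-period shift dominates (195 vs 122 kJ/mol).
I > Se: period and group pull opposite ways; the across-period shift dominates (295 vs 195 kJ/mol).
Tabulated electron affinity (kJ/mol): C 122, P 72, Se 195, I 295.
So from lowest to highest: P < C < Se < I.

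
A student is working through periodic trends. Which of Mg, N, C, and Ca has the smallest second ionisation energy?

The second ionization energy removes an electron from the +1 ion. For each element: Mg⁺ still has 1 valence electron; N⁺ still has 4 valence electrons; C⁺ still has 3 valence electrons; Ca⁺ still has 1 valence electron.
All are still removing valence electrons, so compare the +1 ions as you would atoms: IE_2 generally rises across a period (higher Z_eff) and falls down a group (larger shell), subject to the usual subshell exceptions.
Valence configurations: Mg⁺ [Ne]3s¹, N⁺ [He]2s²2p², C⁺ [He]2s²2p¹, Ca⁺ [Ar]4s¹.
Approximate IE_2 values (kJ/mol): Mg 1451, N 2856, C 2353, Ca 1145.
Putting it together, IE_2: Ca < Mg < C < N.

Ca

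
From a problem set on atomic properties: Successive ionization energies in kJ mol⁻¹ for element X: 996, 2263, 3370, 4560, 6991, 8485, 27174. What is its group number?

Group 16

Look for the largest jump between consecutive ionization energies: IE7/IE6 ≈ 3.2, far larger than any earlier ratio.
That jump marks the point where a core electron is being removed. So the atom has 6 valence electrons.
A main-group element with 6 valence electrons is in group 16.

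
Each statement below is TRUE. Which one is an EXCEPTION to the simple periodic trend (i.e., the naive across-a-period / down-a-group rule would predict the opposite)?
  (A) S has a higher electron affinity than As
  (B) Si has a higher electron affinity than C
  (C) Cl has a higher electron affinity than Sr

(B)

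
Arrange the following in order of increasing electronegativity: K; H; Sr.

K < Sr < H

H is in period 1, group 1; K is in period 4, group 1; Sr is in period 5, group 2.
EN rises left→right (higher Z_eff, smaller atoms) and falls top→bottom (larger, more shielded atoms).
Neither a single period nor a single group — weigh both effects.
Sr > K: the two effects oppose for this pair; the across-period effect wins (0.95 vs 0.82).
H > Sr: period and group pull opposite ways; the down-group shift dominates (2.20 vs 0.95).
Approximate values (Pauling): H 2.20, K 0.82, Sr 0.95.
So from lowest to highest: K < Sr < H.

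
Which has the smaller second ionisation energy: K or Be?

Be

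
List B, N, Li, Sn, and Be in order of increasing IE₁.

Li < Sn < B < Be < N

Li is in period 2, group 1; Be is in period 2, group 2; B is in period 2, group 13; N is in period 2, group 15; Sn is in period 5, group 14.
First ionization energy rises across a period (greater Z_eff holds electrons more tightly) and falls down a group (valence electrons are farther from the nucleus).
Neither a single period nor a single group — weigh both effects.
Sn > Li: the two effects oppose for this pair; the across-period effect wins (709 vs 520 kJ/mol).
B > Sn: period and group pull opposite ways; the down-group shift dominates (801 vs 709 kJ/mol).
Be > B: this pair runs against the simple trend — see the exception note.
N > Be: N lies to the right of Be in period 2, so the across-period effect alone puts N higher.
Note the exception: Be has a higher first ionization energy than B, contrary to the simple trend — removing B's lone 2p electron is easier than breaking Be's filled 2s².
Approximate values (kJ/mol): Li 520, Be 900, B 801, N 1402, Sn 709.
So from lowest to highest: Li < Sn < B < Be < N.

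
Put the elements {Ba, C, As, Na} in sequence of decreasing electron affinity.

C, As, Na, Ba

C is in period 2, group 14; Na is in period 3, group 1; As is in period 4, group 15; Ba is in period 6, group 2.
Adding an electron releases more energy for atoms nearer the top right (short of the noble gases).
Neither a single period nor a single group — weigh both effects.
Na > Ba: period and group pull opposite ways; the down-group shift dominates (53 vs 14 kJ/mol).
As > Na: the two effects oppose for this pair; the across-period effect wins (78 vs 53 kJ/mol).
C > As: the two effects oppose for this pair; the down-group effect wins (122 vs 78 kJ/mol).
Approximate values (kJ/mol): C 122, Na 53, As 78, Ba 14.
So from highest to lowest: C > As > Na > Ba.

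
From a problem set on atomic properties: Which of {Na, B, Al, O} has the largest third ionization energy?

After 2 electrons have been removed, what remains? Na²⁺ is already 1 electron into the core; B²⁺ still has 1 valence electron; Al²⁺ still has 1 valence electron; O²⁺ still has 4 valence electrons.
Pulling an electron out of a noble-gas core costs far more than removing a remaining valence electron, so Na sits at the high end of IE_3.
Valence configurations: B²⁺ [He]2s¹, Al²⁺ [Ne]3s¹, O²⁺ [He]2s²2p².
Approximate IE_3 values (kJ/mol): Na 6910, B 3660, Al 2745, O 5300.
Putting it together, IE_3: Al < B < O < Na.

Na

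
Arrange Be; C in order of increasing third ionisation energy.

Consider each +2 ion: Be²⁺ is the bare [He] core; C²⁺ still has 2 valence electrons.
Pulling an electron out of a noble-gas core costs far more than removing a remaining valence electron, so Be sits at the high end of IE_3.
The numbers (kJ/mol): Be 14849, C 4620.
Putting it together, IE_3: C < Be.

C < Be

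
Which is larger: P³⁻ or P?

P³⁻

Forming P³⁻ adds 3 electrons to P. More electron–electron repulsion in the same shell, with unchanged nuclear charge, lets the cloud expand.
An anion is larger than its parent atom: P³⁻ > P.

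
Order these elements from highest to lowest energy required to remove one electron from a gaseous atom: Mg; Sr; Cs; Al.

Mg, Al, Sr, Cs

Mg is in period 3, group 2; Al is in period 3, group 13; Sr is in period 5, group 2; Cs is in period 6, group 1.
IE₁ increases left→right with effective nuclear charge and decreases top→bottom as the valence shell moves farther out.
These span different periods and groups, so the two trends combine.
Sr > Cs: both effects reinforce here, so Sr is clearly the higher of the two.
Al > Sr: relative to Sr, both the across-period and down-group shifts push Al's first ionization energy up.
Mg > Al: this pair runs against the simple trend — see the exception note.
Note the exception: Mg has a higher first ionization energy than Al, contrary to the simple trend — Al's single 3p electron is easier to remove than one from Mg's filled 3s².
Tabulated first ionization energy (kJ/mol): Mg 738, Al 578, Sr 550, Cs 376.
So from highest to lowest: Mg > Al > Sr > Cs.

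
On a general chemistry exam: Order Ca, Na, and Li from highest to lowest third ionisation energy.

Li > Na > Ca

Consider each +2 ion: Ca²⁺ is the bare [Ar] core; Na²⁺ is already 1 electron into the core; Li²⁺ is already 1 electron into the core.
All of these are removing an electron from a noble-gas core or deeper; the smaller core (lower principal quantum number) is held far more tightly, and within a period the higher nuclear charge binds the same core more tightly.
Tabulated IE_3 (kJ/mol): Ca 4912, Na 6910, Li 11815.
Putting it together, IE_3: Ca < Na < Li.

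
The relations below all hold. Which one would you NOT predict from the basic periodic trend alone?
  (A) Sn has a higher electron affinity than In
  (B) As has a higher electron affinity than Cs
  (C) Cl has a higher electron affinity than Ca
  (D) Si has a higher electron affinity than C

The general trend: electron affinity increases across a period and decreases down a group.
(A) Sn (period 5, group 14) vs In (period 5, group 13): the stated order agrees with the simple trend.
(B) As (period 4, group 15) vs Cs (period 6, group 1): the stated order agrees with the simple trend.
(C) Cl (period 3, group 17) vs Ca (period 4, group 2): the stated order agrees with the simple trend.
(D) Si (period 3, group 14) vs C (period 2, group 14): the stated order contradicts the simple trend.
The exception is (D): Si's larger, more diffuse 3p orbitals accept an added electron slightly more readily than C's compact 2p.

(D)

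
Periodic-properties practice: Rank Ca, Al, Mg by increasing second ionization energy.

Ca < Mg < Al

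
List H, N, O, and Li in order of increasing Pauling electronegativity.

H is in period 1, group 1; Li is in period 2, group 1; N is in period 2, group 15; O is in period 2, group 16.
Electronegativity increases across a period and decreases down a group, tracking effective nuclear charge and atomic size.
Neither a single period nor a single group — weigh both effects.
H > Li: H sits above Li in group 1, so the down-group effect alone puts H higher.
N > H: the two effects oppose for this pair; the across-period effect wins (3.04 vs 2.20).
O > N: O lies to the right of N in period 2, so the across-period effect alone puts O higher.
Approximate values (Pauling): H 2.20, Li 0.98, N 3.04, O 3.44.
So from lowest to highest: Li < H < N < O.

Li, H, N, O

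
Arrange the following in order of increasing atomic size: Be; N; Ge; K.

N < Be < Ge < K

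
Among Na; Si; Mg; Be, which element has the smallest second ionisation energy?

Mg

Consider each +1 ion: Na⁺ is the bare [Ne] core; Si⁺ still has 3 valence electrons; Mg⁺ still has 1 valence electron; Be⁺ still has 1 valence electron.
Core electrons are held far more tightly than valence electrons, so Na tops the IE_2 order.
Valence configurations: Si⁺ [Ne]3s²3p¹, Mg⁺ [Ne]3s¹, Be⁺ [He]2s¹.
Approximate IE_2 values (kJ/mol): Na 4562, Si 1577, Mg 1451, Be 1757.
Hence IE_2: Mg < Si < Be < Na.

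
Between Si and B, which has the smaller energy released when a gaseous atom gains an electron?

B is in period 2, group 13; Si is in period 3, group 14.
EA tends to increase across a period and decrease down a group, though the pattern is less regular than for IE or radius.
Here both period and group differ, so the two effects have to be weighed against each other.
Si > B: period and group pull opposite ways; the across-period shift dominates (134 vs 27 kJ/mol).
For reference (kJ/mol): B 27, Si 134.
So B has the smaller energy released when a gaseous atom gains an electron (B < Si).

B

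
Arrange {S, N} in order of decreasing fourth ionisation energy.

Consider each +3 ion: S³⁺ still has 3 valence electrons; N³⁺ still has 2 valence electrons.
All are still removing valence electrons, so compare the +3 ions as you would atoms: IE_4 generally rises across a period (higher Z_eff) and falls down a group (larger shell), subject to the usual subshell exceptions.
Valence configurations: S³⁺ [Ne]3s²3p¹, N³⁺ [He]2s².
The numbers (kJ/mol): S 4556, N 7475.
Hence IE_4: S < N.

N, S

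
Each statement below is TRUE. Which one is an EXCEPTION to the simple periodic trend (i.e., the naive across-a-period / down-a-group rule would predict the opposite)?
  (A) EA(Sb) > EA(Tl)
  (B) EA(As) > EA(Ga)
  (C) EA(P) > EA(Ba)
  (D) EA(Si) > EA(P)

The general trend: electron affinity increases across a period and decreases down a group.
(A) Sb (period 5, group 15) vs Tl (period 6, group 13): the stated order agrees with the simple trend.
(B) As (period 4, group 15) vs Ga (period 4, group 13): the stated order agrees with the simple trend.
(C) P (period 3, group 15) vs Ba (period 6, group 2): the stated order agrees with the simple trend.
(D) Si (period 3, group 14) vs P (period 3, group 15): the stated order contradicts the simple trend.
The exception is (D): adding an electron to P's half-filled 3p³ is unfavourable, so Si (3p²) has the more exothermic EA.

(D)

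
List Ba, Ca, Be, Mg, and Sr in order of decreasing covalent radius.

Ba, Sr, Ca, Mg, Be

Across a period the added protons contract the valence shell; down a group each new principal shell makes the atom larger.
All are in group 2, so atomic radius increases down the group.
So from largest to smallest: Ba > Sr > Ca > Mg > Be.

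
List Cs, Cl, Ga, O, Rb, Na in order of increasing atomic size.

O is in period 2, group 16; Na is in period 3, group 1; Cl is in period 3, group 17; Ga is in period 4, group 13; Rb is in period 5, group 1; Cs is in period 6, group 1.
Moving right in a period, electrons are added to the same shell under a stronger nuclear pull, so atoms get smaller; moving down, a new shell is opened and atoms get larger.
Neither a single period nor a single group — weigh both effects.
Cl > O: the two effects oppose for this pair; the down-group effect wins (99 vs 63 pm).
Ga > Cl: relative to Cl, both the across-period and down-group shifts push Ga's atomic radius up.
Na > Ga: period and group pull opposite ways; the across-period shift dominates (155 vs 124 pm).
Rb > Na: they share group 1; the group trend gives Rb the larger value.
Cs > Rb: Cs sits below Rb in group 1, so the down-group effect alone puts Cs larger.
Tabulated atomic radius (pm): O 63, Na 155, Cl 99, Ga 124, Rb 210, Cs 232.
So from smallest to largest: O < Cl < Ga < Na < Rb < Cs.

O, Cl, Ga, Na, Rb, Cs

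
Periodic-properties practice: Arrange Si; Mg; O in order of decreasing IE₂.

The second ionization energy removes an electron from the +1 ion. For each element: Si⁺ still has 3 valence electrons; Mg⁺ still has 1 valence electron; O⁺ still has 5 valence electrons.
All are still removing valence electrons, so compare the +1 ions as you would atoms: IE_2 generally rises across a period (higher Z_eff) and falls down a group (larger shell), subject to the usual subshell exceptions.
Valence configurations: Si⁺ [Ne]3s²3p¹, Mg⁺ [Ne]3s¹, O⁺ [He]2s²2p³.
Tabulated IE_2 (kJ/mol): Si 1577, Mg 1451, O 3388.
So the second ionization energies run Mg < Si < O.

O > Si > Mg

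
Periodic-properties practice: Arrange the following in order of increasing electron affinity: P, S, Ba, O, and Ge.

O is in period 2, group 16; P is in period 3, group 15; S is in period 3, group 16; Ge is in period 4, group 14; Ba is in period 6, group 2.
EA tends to increase across a period and decrease down a group, though the pattern is less regular than for IE or radius.
These span different periods and groups, so the two trends combine.
P > Ba: relative to Ba, both the across-period and down-group shifts push P's electron affinity up.
Ge > P: this pair runs against the simple trend — see the exception note.
O > Ge: relative to Ge, both the across-period and down-group shifts push O's electron affinity up.
S > O: this pair runs against the simple trend — see the exception note.
Note the exception: Ge has a higher electron affinity than P, contrary to the simple trend — adding an electron to P's half-filled np³ subshell costs electron-pairing energy.
Note the exception: S has a higher electron affinity than O, contrary to the simple trend — the compact 2p subshell of O repels the added electron more than S's larger 3p does.
For reference (kJ/mol): O 141, P 72, S 200, Ge 119, Ba 14.
So from lowest to highest: Ba < P < Ge < O < S.

Ba < P < Ge < O < S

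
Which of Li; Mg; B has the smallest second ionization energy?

After 1 electron has been removed, what remains? Li⁺ is the bare [He] core; Mg⁺ still has 1 valence electron; B⁺ still has 2 valence electrons.
Pulling an electron out of a noble-gas core costs far more than removing a remaining valence electron, so Li sits at the high end of IE_2.
Valence configurations: Mg⁺ [Ne]3s¹, B⁺ [He]2s².
The numbers (kJ/mol): Li 7298, Mg 1451, B 2427.
Overall IE_2 order: Mg < B < Li.

Mg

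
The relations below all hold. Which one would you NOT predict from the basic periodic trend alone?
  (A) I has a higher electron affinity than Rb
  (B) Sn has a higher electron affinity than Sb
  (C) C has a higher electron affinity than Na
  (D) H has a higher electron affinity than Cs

(B)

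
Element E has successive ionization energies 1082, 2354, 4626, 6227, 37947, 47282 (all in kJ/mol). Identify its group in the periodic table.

Look for the largest jump between consecutive ionization energies: IE5/IE4 ≈ 6.1, far larger than any earlier ratio.
That jump marks the point where a core electron is being removed. So the atom has 4 valence electrons.
A main-group element with 4 valence electrons is in group 14.

Group 14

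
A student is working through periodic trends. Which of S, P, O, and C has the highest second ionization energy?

O

The second ionization energy removes an electron from the +1 ion. For each element: S⁺ still has 5 valence electrons; P⁺ still has 4 valence electrons; O⁺ still has 5 valence electrons; C⁺ still has 3 valence electrons.
All are still removing valence electrons, so compare the +1 ions as you would atoms: IE_2 generally rises across a period (higher Z_eff) and falls down a group (larger shell), subject to the usual subshell exceptions.
Valence configurations: S⁺ [Ne]3s²3p³, P⁺ [Ne]3s²3p², O⁺ [He]2s²2p³, C⁺ [He]2s²2p¹.
Tabulated IE_2 (kJ/mol): S 2252, P 1907, O 3388, C 2353.
So the second ionization energies run P < S < C < O.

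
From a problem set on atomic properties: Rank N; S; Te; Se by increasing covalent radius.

N is in period 2, group 15; S is in period 3, group 16; Se is in period 4, group 16; Te is in period 5, group 16.
Radius decreases left→right (rising Z_eff, same n) and increases top→bottom (higher n).
These span different periods and groups, so the two trends combine.
S > N: the two effects oppose for this pair; the down-group effect wins (103 vs 71 pm).
Se > S: they share group 16; the group trend gives Se the larger value.
Te > Se: Te sits below Se in group 16, so the down-group effect alone puts Te larger.
Tabulated atomic radius (pm): N 71, S 103, Se 116, Te 136.
So from smallest to largest: N < S < Se < Te.

N < S < Se < Te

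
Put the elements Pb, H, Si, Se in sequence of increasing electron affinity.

H is in period 1, group 1; Si is in period 3, group 14; Se is in period 4, group 16; Pb is in period 6, group 14.
Adding an electron releases more energy for atoms nearer the top right (short of the noble gases).
Neither a single period nor a single group — weigh both effects.
H > Pb: period and group pull opposite ways; the down-group shift dominates (73 vs 35 kJ/mol).
Si > H: period and group pull opposite ways; the across-period shift dominates (134 vs 73 kJ/mol).
Se > Si: the two effects oppose for this pair; the across-period effect wins (195 vs 134 kJ/mol).
Tabulated electron affinity (kJ/mol): H 73, Si 134, Se 195, Pb 35.
So from lowest to highest: Pb < H < Si < Se.

Pb < H < Si < Se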